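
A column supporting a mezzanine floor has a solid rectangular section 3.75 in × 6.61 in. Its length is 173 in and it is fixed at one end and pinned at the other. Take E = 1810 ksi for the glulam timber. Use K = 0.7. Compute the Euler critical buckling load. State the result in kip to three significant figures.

P_cr ≈ 35.4 kip

Buckling occurs about the weak axis: I_min = h·b³/12 with b = 3.75 in (the shorter side).
I_min = 6.61×3.75³/12 = 29.05 in⁴
Effective length L_e = K·L = 0.7 × 173 = 121.1 in
P_cr = π²EI / L_e² = π² × 1810×10³ × 29.05 / 121.1² = 3.538×10^4 lb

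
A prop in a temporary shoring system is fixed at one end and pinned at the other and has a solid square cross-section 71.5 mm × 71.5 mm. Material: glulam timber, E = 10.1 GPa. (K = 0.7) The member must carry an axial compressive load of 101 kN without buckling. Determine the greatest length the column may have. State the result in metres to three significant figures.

I = a⁴/12 = 71.5⁴/12 = 2.178×10^6 mm⁴
I = 2.178×10^-6 m⁴
At the buckling limit P_cr = P = 1.010×10^5 N
From P_cr = π²EI/(K·L)²:  L = (1/K)·√(π²EI/P_cr) = (1/0.7)·√(π²×1.01×10^10×2.178×10^-6/1.010×10^5)
L = 2.09 m

L_max ≈ 2.09 m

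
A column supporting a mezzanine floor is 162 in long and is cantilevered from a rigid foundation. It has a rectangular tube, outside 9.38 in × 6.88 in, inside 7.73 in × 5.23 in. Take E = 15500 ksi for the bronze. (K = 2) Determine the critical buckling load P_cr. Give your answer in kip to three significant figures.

P_cr ≈ 237 kip

Weak-axis I_min = (h_o·b_o³ − h_i·b_i³)/12 with b_o = 6.88, b_i = 5.230 in (shorter outer/inner sides).
I_min = (9.38×6.88³ − 7.730×5.230³)/12 = 162.4 in⁴
Effective length L_e = K·L = 2 × 162 = 324.0 in
P_cr = π²EI / L_e² = π² × 15500×10³ × 162.4 / 324.0² = 2.367×10^5 lb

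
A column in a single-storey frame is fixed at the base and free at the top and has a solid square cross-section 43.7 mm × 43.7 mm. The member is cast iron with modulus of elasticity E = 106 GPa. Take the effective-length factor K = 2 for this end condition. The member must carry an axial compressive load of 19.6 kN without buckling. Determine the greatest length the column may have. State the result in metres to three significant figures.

L_max ≈ 2.01 m

I = a⁴/12 = 43.7⁴/12 = 3.039×10^5 mm⁴
I = 3.039×10^-7 m⁴
At the buckling limit P_cr = P = 1.960×10^4 N
From P_cr = π²EI/(K·L)²:  L = (1/K)·√(π²EI/P_cr) = (1/2)·√(π²×1.06×10^11×3.039×10^-7/1.960×10^4)
L = 2.01 m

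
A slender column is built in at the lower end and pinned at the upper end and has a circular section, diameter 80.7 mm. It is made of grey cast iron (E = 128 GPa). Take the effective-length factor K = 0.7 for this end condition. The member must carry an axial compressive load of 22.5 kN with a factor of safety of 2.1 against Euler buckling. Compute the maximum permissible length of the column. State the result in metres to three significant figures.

L_max ≈ 10.7 m

I = πd⁴/64 = π×80.7⁴/64 = 2.082×10^6 mm⁴
I = 2.082×10^-6 m⁴
Required critical load P_cr = n·P = 2.1 × 22.5 = 47.25 kN = 4.725×10^4 N
From P_cr = π²EI/(K·L)²:  L = (1/K)·√(π²EI/P_cr) = (1/0.7)·√(π²×1.28×10^11×2.082×10^-6/4.725×10^4)
L = 10.7 m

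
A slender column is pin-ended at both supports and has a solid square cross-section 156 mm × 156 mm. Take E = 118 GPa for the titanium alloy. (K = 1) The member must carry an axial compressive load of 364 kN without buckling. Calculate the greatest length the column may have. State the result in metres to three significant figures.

L_max ≈ 12.6 m

I = a⁴/12 = 156⁴/12 = 4.935×10^7 mm⁴
I = 4.935×10^-5 m⁴
At the buckling limit P_cr = P = 3.640×10^5 N
From P_cr = π²EI/(K·L)²:  L = (1/K)·√(π²EI/P_cr) = (1/1)·√(π²×1.18×10^11×4.935×10^-5/3.640×10^5)
L = 12.6 m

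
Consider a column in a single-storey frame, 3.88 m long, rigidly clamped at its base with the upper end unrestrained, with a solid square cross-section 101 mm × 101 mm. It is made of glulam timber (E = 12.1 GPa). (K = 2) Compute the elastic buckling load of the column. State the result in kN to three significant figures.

I = a⁴/12 = 101⁴/12 = 8.672×10^6 mm⁴
I = 8.672×10^6 mm⁴ = 8.672×10^-6 m⁴
Effective length L_e = K·L = 2 × 3.88 = 7.760 m
P_cr = π²EI / L_e² = π² × 12.1×10⁹ × 8.672×10^-6 / 7.760² = 1.720×10^4 N

P_cr ≈ 17.2 kN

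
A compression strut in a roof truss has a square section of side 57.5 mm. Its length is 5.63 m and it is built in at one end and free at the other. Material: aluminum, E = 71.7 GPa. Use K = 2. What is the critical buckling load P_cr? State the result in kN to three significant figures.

P_cr ≈ 5.08 kN

I = a⁴/12 = 57.5⁴/12 = 9.109×10^5 mm⁴
I = 9.109×10^5 mm⁴ = 9.109×10^-7 m⁴
Effective length L_e = K·L = 2 × 5.63 = 11.26 m
P_cr = π²EI / L_e² = π² × 71.7×10⁹ × 9.109×10^-7 / 11.26² = 5.084×10^3 N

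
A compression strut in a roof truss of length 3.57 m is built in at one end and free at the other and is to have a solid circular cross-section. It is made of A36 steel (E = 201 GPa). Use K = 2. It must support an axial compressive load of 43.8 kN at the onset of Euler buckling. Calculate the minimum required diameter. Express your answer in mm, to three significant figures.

d ≈ 69.2 mm

L_e = K·L = 2 × 3.57 = 7.140 m
Required I = P_cr·L_e²/(π²E) = 4.380×10^4 × 7.140² / (π² × 2.01×10^11) = 1.126×10^-6 m⁴
I_req = 1.126×10^6 mm⁴
Solid circle: I = πd⁴/64  ⇒  d = (64I/π)^(1/4) = (64×1.126×10^6/π)^(1/4) = 69.2 mm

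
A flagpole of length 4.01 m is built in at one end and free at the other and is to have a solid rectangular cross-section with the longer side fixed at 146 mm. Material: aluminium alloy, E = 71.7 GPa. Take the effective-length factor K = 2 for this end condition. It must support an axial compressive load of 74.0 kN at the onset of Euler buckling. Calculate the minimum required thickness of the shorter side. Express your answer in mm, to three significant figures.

b ≈ 82.1 mm

L_e = K·L = 2 × 4.01 = 8.020 m
Required I = P_cr·L_e²/(π²E) = 7.400×10^4 × 8.020² / (π² × 7.17×10^10) = 6.726×10^-6 m⁴
I_req = 6.726×10^6 mm⁴
Rectangle, weak axis: I_min = h·b³/12 with h = 146 mm fixed  ⇒  b = (12I/h)^(1/3) = 82.1 mm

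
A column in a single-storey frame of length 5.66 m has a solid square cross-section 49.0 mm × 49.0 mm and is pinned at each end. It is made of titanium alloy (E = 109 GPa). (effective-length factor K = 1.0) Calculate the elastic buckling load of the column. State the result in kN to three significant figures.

P_cr ≈ 16.1 kN

I = a⁴/12 = 49.0⁴/12 = 4.804×10^5 mm⁴
I = 4.804×10^5 mm⁴ = 4.804×10^-7 m⁴
Effective length L_e = K·L = 1 × 5.66 = 5.660 m
P_cr = π²EI / L_e² = π² × 109×10⁹ × 4.804×10^-7 / 5.660² = 1.613×10^4 N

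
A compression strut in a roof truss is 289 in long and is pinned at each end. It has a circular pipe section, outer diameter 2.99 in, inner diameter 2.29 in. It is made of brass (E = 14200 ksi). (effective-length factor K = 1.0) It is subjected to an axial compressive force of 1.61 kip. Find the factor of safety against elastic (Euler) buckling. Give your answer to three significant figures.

n ≈ 2.68

d_o = 2.99 in, d_i = 2.29 in
I = π(d_o⁴ − d_i⁴)/64 = π(2.99⁴ − 2.290⁴)/64 = 2.573 in⁴
Effective length L_e = K·L = 1 × 289 = 289.0 in
P_cr = π²EI / L_e² = π² × 14200×10³ × 2.573 / 289.0² = 4.318×10^3 lb
Factor of safety n = P_cr / P = 4.3182 / 1.61 = 2.68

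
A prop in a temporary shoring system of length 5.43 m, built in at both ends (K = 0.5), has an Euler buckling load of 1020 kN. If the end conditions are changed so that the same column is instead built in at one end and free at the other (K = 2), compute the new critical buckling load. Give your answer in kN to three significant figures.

P_cr ≈ 63.8 kN

P_cr ∝ 1/K², so P_cr,new = P_cr,old × (K_old/K_new)² = 1020 × (0.5/2)²
= 1020 × 0.06250 = 63.8 kN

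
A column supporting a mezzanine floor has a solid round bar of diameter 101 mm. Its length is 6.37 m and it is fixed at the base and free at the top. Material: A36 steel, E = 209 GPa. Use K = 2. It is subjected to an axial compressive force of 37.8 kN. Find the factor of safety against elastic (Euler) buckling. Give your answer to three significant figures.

I = πd⁴/64 = π×101⁴/64 = 5.108×10^6 mm⁴
I = 5.108×10^6 mm⁴ = 5.108×10^-6 m⁴
Effective length L_e = K·L = 2 × 6.37 = 12.74 m
P_cr = π²EI / L_e² = π² × 209×10⁹ × 5.108×10^-6 / 12.74² = 6.492×10^4 N
Factor of safety n = P_cr / P = 64.918 / 37.8 = 1.72

n ≈ 1.72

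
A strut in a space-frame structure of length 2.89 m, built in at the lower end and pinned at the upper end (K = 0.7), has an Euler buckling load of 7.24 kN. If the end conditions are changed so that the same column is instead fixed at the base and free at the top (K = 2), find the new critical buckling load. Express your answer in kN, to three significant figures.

P_cr ≈ 0.887 kN

P_cr ∝ 1/K², so P_cr,new = P_cr,old × (K_old/K_new)² = 7.24 × (0.7/2)²
= 7.24 × 0.1225 = 0.887 kN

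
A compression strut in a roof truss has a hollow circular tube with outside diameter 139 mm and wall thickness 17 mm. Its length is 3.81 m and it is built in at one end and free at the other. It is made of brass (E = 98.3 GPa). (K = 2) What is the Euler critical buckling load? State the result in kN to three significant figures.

Inner diameter d_i = 139 − 2×17 = 105.0 mm
I = π(d_o⁴ − d_i⁴)/64 = π(139⁴ − 105.0⁴)/64 = 1.236×10^7 mm⁴
I = 1.236×10^7 mm⁴ = 1.236×10^-5 m⁴
Effective length L_e = K·L = 2 × 3.81 = 7.620 m
P_cr = π²EI / L_e² = π² × 98.3×10⁹ × 1.236×10^-5 / 7.620² = 2.065×10^5 N

P_cr ≈ 206 kN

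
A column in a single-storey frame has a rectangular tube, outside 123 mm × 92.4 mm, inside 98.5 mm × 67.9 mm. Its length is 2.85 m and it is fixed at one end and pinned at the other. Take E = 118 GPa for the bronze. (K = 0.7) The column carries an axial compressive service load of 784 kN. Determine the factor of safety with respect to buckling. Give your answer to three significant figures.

Weak-axis I_min = (h_o·b_o³ − h_i·b_i³)/12 with b_o = 92.4, b_i = 67.90 mm (shorter outer/inner sides).
I_min = (123×92.4³ − 98.50×67.90³)/12 = 5.517×10^6 mm⁴
I = 5.517×10^6 mm⁴ = 5.517×10^-6 m⁴
Effective length L_e = K·L = 0.7 × 2.85 = 1.995 m
P_cr = π²EI / L_e² = π² × 118×10⁹ × 5.517×10^-6 / 1.995² = 1.614×10^6 N
Factor of safety n = P_cr / P = 1614.2 / 784 = 2.06

n ≈ 2.06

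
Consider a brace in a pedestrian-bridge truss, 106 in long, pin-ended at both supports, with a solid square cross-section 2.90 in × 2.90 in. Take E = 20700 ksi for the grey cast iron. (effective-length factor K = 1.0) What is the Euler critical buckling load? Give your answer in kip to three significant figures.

I = a⁴/12 = 2.90⁴/12 = 5.894 in⁴
Effective length L_e = K·L = 1 × 106 = 106.0 in
P_cr = π²EI / L_e² = π² × 20700×10³ × 5.894 / 106.0² = 1.072×10^5 lb

P_cr ≈ 107 kip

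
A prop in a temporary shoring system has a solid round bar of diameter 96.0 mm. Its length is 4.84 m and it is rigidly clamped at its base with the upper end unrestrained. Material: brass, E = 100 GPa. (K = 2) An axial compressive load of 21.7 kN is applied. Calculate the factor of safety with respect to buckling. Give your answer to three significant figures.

n ≈ 2.02

I = πd⁴/64 = π×96.0⁴/64 = 4.169×10^6 mm⁴
I = 4.169×10^6 mm⁴ = 4.169×10^-6 m⁴
Effective length L_e = K·L = 2 × 4.84 = 9.680 m
P_cr = π²EI / L_e² = π² × 100×10⁹ × 4.169×10^-6 / 9.680² = 4.391×10^4 N
Factor of safety n = P_cr / P = 43.914 / 21.7 = 2.02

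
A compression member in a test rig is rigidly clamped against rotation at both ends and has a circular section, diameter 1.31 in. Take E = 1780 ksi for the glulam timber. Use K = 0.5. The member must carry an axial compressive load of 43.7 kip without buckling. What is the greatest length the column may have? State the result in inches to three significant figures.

I = πd⁴/64 = π×1.31⁴/64 = 0.1446 in⁴
At the buckling limit P_cr = P = 4.370×10^4 lb
From P_cr = π²EI/(K·L)²:  L = (1/K)·√(π²EI/P_cr) = (1/0.5)·√(π²×1.78×10^6×0.1446/4.370×10^4)
L = 15.2 in

L_max ≈ 15.2 in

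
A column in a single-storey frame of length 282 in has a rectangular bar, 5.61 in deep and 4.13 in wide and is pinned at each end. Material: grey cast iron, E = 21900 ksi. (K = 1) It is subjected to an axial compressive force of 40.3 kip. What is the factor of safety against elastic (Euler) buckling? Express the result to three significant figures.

n ≈ 2.22

Buckling occurs about the weak axis: I_min = h·b³/12 with b = 4.13 in (the shorter side).
I_min = 5.61×4.13³/12 = 32.93 in⁴
Effective length L_e = K·L = 1 × 282 = 282.0 in
P_cr = π²EI / L_e² = π² × 21900×10³ × 32.93 / 282.0² = 8.951×10^4 lb
Factor of safety n = P_cr / P = 89.511 / 40.3 = 2.22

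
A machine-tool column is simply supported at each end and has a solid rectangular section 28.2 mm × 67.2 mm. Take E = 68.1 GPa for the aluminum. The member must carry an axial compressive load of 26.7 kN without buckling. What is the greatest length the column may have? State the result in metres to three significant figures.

Buckling occurs about the weak axis: I_min = h·b³/12 with b = 28.2 mm (the shorter side).
I_min = 67.2×28.2³/12 = 1.256×10^5 mm⁴
I = 1.256×10^-7 m⁴
At the buckling limit P_cr = P = 2.670×10^4 N
From P_cr = π²EI/(K·L)²:  L = (1/K)·√(π²EI/P_cr) = (1/1)·√(π²×6.81×10^10×1.256×10^-7/2.670×10^4)
L = 1.78 m

L_max ≈ 1.78 m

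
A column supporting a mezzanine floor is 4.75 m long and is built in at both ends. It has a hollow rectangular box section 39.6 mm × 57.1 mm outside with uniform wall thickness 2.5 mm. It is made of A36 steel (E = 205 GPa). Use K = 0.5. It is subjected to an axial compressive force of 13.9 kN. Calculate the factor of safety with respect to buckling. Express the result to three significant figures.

n ≈ 2.98

Inner dimensions: h_i = 57.1 − 2×2.5 = 52.10 mm, b_i = 39.6 − 2×2.5 = 34.60 mm
Weak-axis I_min = (h_o·b_o³ − h_i·b_i³)/12 with b_o = 39.6, b_i = 34.60 mm (shorter outer/inner sides).
I_min = (57.1×39.6³ − 52.10×34.60³)/12 = 1.156×10^5 mm⁴
I = 1.156×10^5 mm⁴ = 1.156×10^-7 m⁴
Effective length L_e = K·L = 0.5 × 4.75 = 2.375 m
P_cr = π²EI / L_e² = π² × 205×10⁹ × 1.156×10^-7 / 2.375² = 4.148×10^4 N
Factor of safety n = P_cr / P = 41.483 / 13.9 = 2.98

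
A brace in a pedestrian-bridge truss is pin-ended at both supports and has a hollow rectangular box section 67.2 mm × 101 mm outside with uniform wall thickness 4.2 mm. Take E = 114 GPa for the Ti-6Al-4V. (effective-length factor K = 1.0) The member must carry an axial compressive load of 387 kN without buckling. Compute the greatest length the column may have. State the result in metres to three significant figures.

L_max ≈ 1.69 m

Inner dimensions: h_i = 101 − 2×4.2 = 92.60 mm, b_i = 67.2 − 2×4.2 = 58.80 mm
Weak-axis I_min = (h_o·b_o³ − h_i·b_i³)/12 with b_o = 67.2, b_i = 58.80 mm (shorter outer/inner sides).
I_min = (101×67.2³ − 92.60×58.80³)/12 = 9.854×10^5 mm⁴
I = 9.854×10^-7 m⁴
At the buckling limit P_cr = P = 3.870×10^5 N
From P_cr = π²EI/(K·L)²:  L = (1/K)·√(π²EI/P_cr) = (1/1)·√(π²×1.14×10^11×9.854×10^-7/3.870×10^5)
L = 1.69 m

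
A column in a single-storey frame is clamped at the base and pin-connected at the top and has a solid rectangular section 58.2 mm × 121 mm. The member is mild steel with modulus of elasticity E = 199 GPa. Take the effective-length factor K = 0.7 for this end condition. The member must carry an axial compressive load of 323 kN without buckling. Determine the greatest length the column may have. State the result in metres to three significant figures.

L_max ≈ 4.97 m

Buckling occurs about the weak axis: I_min = h·b³/12 with b = 58.2 mm (the shorter side).
I_min = 121×58.2³/12 = 1.988×10^6 mm⁴
I = 1.988×10^-6 m⁴
At the buckling limit P_cr = P = 3.230×10^5 N
From P_cr = π²EI/(K·L)²:  L = (1/K)·√(π²EI/P_cr) = (1/0.7)·√(π²×1.99×10^11×1.988×10^-6/3.230×10^5)
L = 4.97 m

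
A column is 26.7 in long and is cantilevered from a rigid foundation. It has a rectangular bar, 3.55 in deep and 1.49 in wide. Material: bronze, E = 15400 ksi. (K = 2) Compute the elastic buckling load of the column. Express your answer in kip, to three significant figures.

Buckling occurs about the weak axis: I_min = h·b³/12 with b = 1.49 in (the shorter side).
I_min = 3.55×1.49³/12 = 0.9786 in⁴
Effective length L_e = K·L = 2 × 26.7 = 53.40 in
P_cr = π²EI / L_e² = π² × 15400×10³ × 0.9786 / 53.40² = 5.216×10^4 lb

P_cr ≈ 52.2 kip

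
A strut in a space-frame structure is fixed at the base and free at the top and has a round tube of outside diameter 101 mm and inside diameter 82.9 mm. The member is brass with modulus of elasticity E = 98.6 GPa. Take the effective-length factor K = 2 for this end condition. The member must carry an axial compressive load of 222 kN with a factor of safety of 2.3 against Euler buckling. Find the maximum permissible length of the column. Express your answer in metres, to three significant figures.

d_o = 101 mm, d_i = 82.9 mm
I = π(d_o⁴ − d_i⁴)/64 = π(101⁴ − 82.90⁴)/64 = 2.790×10^6 mm⁴
I = 2.790×10^-6 m⁴
Required critical load P_cr = n·P = 2.3 × 222 = 510.6 kN = 5.106×10^5 N
From P_cr = π²EI/(K·L)²:  L = (1/K)·√(π²EI/P_cr) = (1/2)·√(π²×9.86×10^10×2.790×10^-6/5.106×10^5)
L = 1.15 m

L_max ≈ 1.15 m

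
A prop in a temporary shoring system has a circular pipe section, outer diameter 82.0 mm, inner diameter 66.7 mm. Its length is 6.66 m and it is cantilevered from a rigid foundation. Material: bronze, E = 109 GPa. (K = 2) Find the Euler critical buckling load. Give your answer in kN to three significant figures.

P_cr ≈ 7.57 kN

d_o = 82.0 mm, d_i = 66.7 mm
I = π(d_o⁴ − d_i⁴)/64 = π(82.0⁴ − 66.70⁴)/64 = 1.248×10^6 mm⁴
I = 1.248×10^6 mm⁴ = 1.248×10^-6 m⁴
Effective length L_e = K·L = 2 × 6.66 = 13.32 m
P_cr = π²EI / L_e² = π² × 109×10⁹ × 1.248×10^-6 / 13.32² = 7.566×10^3 N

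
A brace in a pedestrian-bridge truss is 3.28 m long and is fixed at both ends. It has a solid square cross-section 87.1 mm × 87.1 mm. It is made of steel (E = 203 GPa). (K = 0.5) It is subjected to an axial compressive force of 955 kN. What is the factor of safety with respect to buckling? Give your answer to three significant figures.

I = a⁴/12 = 87.1⁴/12 = 4.796×10^6 mm⁴
I = 4.796×10^6 mm⁴ = 4.796×10^-6 m⁴
Effective length L_e = K·L = 0.5 × 3.28 = 1.640 m
P_cr = π²EI / L_e² = π² × 203×10⁹ × 4.796×10^-6 / 1.640² = 3.573×10^6 N
Factor of safety n = P_cr / P = 3572.7 / 955 = 3.74

n ≈ 3.74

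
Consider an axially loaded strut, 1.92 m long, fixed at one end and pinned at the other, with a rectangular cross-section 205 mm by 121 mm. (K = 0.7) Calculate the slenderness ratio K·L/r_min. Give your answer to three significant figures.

Buckling occurs about the weak axis: I_min = h·b³/12 with b = 121 mm (the shorter side).
I_min = 205×121³/12 = 3.026×10^7 mm⁴
A = 2.481×10^4 mm²;  r_min = √(I/A) = √(3.026×10^7/2.481×10^4) = 34.93 mm
L_e = K·L = 0.7 × 1.92 m = 1.344 m = 1344.0 mm
λ = L_e / r_min = 1344.0 / 34.93 = 38.5

λ ≈ 38.5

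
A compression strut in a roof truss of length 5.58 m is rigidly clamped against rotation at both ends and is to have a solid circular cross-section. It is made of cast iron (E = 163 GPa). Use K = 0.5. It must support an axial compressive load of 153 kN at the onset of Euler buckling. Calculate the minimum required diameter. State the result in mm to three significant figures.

L_e = K·L = 0.5 × 5.58 = 2.790 m
Required I = P_cr·L_e²/(π²E) = 1.530×10^5 × 2.790² / (π² × 1.63×10^11) = 7.403×10^-7 m⁴
I_req = 7.403×10^5 mm⁴
Solid circle: I = πd⁴/64  ⇒  d = (64I/π)^(1/4) = (64×7.403×10^5/π)^(1/4) = 62.3 mm

d ≈ 62.3 mm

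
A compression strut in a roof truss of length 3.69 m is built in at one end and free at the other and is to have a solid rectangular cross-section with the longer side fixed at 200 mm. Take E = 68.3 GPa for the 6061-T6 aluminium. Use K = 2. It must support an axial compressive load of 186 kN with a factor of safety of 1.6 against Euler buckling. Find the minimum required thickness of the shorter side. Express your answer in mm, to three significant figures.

b ≈ 113 mm

Required P_cr = n·P = 1.6 × 186 = 297.6 kN
L_e = K·L = 2 × 3.69 = 7.380 m
Required I = P_cr·L_e²/(π²E) = 2.976×10^5 × 7.380² / (π² × 6.83×10^10) = 2.405×10^-5 m⁴
I_req = 2.405×10^7 mm⁴
Rectangle, weak axis: I_min = h·b³/12 with h = 200 mm fixed  ⇒  b = (12I/h)^(1/3) = 113 mm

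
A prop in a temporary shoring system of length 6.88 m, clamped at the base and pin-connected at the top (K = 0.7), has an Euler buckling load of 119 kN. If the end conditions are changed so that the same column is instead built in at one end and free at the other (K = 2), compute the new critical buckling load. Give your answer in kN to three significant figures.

P_cr ∝ 1/K², so P_cr,new = P_cr,old × (K_old/K_new)² = 119 × (0.7/2)²
= 119 × 0.1225 = 14.6 kN

P_cr ≈ 14.6 kN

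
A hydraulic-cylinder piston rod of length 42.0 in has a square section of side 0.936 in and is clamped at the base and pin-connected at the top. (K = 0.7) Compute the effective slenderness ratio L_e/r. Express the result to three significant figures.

λ ≈ 109

I = a⁴/12 = 0.936⁴/12 = 6.396×10^-2 in⁴
A = 0.8761 in²;  r_min = √(I/A) = √(6.396×10^-2/0.8761) = 0.2702 in
L_e = K·L = 0.7 × 42.0 = 29.40 in
λ = L_e / r_min = 29.400 / 0.2702 = 109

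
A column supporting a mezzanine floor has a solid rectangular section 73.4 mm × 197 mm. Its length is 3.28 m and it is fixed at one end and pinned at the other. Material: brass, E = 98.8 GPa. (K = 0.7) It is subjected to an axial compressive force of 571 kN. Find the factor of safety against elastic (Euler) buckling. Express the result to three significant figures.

n ≈ 2.10

Buckling occurs about the weak axis: I_min = h·b³/12 with b = 73.4 mm (the shorter side).
I_min = 197×73.4³/12 = 6.492×10^6 mm⁴
I = 6.492×10^6 mm⁴ = 6.492×10^-6 m⁴
Effective length L_e = K·L = 0.7 × 3.28 = 2.296 m
P_cr = π²EI / L_e² = π² × 98.8×10⁹ × 6.492×10^-6 / 2.296² = 1.201×10^6 N
Factor of safety n = P_cr / P = 1200.8 / 571 = 2.10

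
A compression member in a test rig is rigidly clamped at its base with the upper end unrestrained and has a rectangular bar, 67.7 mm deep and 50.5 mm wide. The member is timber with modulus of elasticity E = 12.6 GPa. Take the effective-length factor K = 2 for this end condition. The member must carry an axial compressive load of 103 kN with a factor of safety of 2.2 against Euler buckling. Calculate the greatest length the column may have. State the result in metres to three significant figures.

L_max ≈ 0.316 m

Buckling occurs about the weak axis: I_min = h·b³/12 with b = 50.5 mm (the shorter side).
I_min = 67.7×50.5³/12 = 7.266×10^5 mm⁴
I = 7.266×10^-7 m⁴
Required critical load P_cr = n·P = 2.2 × 103 = 226.6 kN = 2.266×10^5 N
From P_cr = π²EI/(K·L)²:  L = (1/K)·√(π²EI/P_cr) = (1/2)·√(π²×1.26×10^10×7.266×10^-7/2.266×10^5)
L = 0.316 m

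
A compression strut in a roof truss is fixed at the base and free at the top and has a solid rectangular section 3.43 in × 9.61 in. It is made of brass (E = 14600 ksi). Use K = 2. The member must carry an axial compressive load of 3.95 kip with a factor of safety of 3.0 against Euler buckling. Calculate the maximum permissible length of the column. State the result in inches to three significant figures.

Buckling occurs about the weak axis: I_min = h·b³/12 with b = 3.43 in (the shorter side).
I_min = 9.61×3.43³/12 = 32.32 in⁴
Required critical load P_cr = n·P = 3.0 × 3.95 = 11.85 kip = 1.185×10^4 lb
From P_cr = π²EI/(K·L)²:  L = (1/K)·√(π²EI/P_cr) = (1/2)·√(π²×1.46×10^7×32.32/1.185×10^4)
L = 313 in

L_max ≈ 313 in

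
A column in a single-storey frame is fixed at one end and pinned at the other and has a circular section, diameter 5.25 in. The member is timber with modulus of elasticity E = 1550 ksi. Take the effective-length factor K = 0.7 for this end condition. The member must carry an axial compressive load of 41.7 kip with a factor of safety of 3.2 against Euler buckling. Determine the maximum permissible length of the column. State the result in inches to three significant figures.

L_max ≈ 93.4 in

I = πd⁴/64 = π×5.25⁴/64 = 37.29 in⁴
Required critical load P_cr = n·P = 3.2 × 41.7 = 133.4 kip = 1.334×10^5 lb
From P_cr = π²EI/(K·L)²:  L = (1/K)·√(π²EI/P_cr) = (1/0.7)·√(π²×1.55×10^6×37.29/1.334×10^5)
L = 93.4 in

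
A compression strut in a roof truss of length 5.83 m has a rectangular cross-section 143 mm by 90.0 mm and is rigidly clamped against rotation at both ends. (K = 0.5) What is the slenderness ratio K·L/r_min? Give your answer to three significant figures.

For a rectangle r_min = b/√12 = 90.0/√12 = 25.98 mm
L_e = K·L = 0.5 × 5.83 m = 2.915 m = 2915.0 mm
λ = L_e / r_min = 2915.0 / 25.98 = 112

λ ≈ 112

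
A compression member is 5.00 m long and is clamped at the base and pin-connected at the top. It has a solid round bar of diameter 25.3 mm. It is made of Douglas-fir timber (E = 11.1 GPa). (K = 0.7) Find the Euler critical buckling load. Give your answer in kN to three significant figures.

P_cr ≈ 0.180 kN

I = πd⁴/64 = π×25.3⁴/64 = 2.011×10^4 mm⁴
I = 2.011×10^4 mm⁴ = 2.011×10^-8 m⁴
Effective length L_e = K·L = 0.7 × 5.00 = 3.500 m
P_cr = π²EI / L_e² = π² × 11.1×10⁹ × 2.011×10^-8 / 3.500² = 179.9 N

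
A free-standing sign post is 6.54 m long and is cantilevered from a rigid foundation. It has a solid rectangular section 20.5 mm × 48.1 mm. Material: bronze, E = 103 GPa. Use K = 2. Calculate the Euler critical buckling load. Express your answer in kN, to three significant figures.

Buckling occurs about the weak axis: I_min = h·b³/12 with b = 20.5 mm (the shorter side).
I_min = 48.1×20.5³/12 = 3.453×10^4 mm⁴
I = 3.453×10^4 mm⁴ = 3.453×10^-8 m⁴
Effective length L_e = K·L = 2 × 6.54 = 13.08 m
P_cr = π²EI / L_e² = π² × 103×10⁹ × 3.453×10^-8 / 13.08² = 205.2 N

P_cr ≈ 0.205 kN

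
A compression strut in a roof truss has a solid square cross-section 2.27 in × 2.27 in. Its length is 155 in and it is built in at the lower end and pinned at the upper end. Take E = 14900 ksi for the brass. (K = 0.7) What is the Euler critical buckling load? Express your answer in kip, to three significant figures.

I = a⁴/12 = 2.27⁴/12 = 2.213 in⁴
Effective length L_e = K·L = 0.7 × 155 = 108.5 in
P_cr = π²EI / L_e² = π² × 14900×10³ × 2.213 / 108.5² = 2.764×10^4 lb

P_cr ≈ 27.6 kip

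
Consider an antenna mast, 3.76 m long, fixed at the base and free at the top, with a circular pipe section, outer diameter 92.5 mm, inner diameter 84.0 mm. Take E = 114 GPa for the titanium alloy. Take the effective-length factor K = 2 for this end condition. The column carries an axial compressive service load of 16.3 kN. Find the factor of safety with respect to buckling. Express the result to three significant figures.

d_o = 92.5 mm, d_i = 84.0 mm
I = π(d_o⁴ − d_i⁴)/64 = π(92.5⁴ − 84.00⁴)/64 = 1.150×10^6 mm⁴
I = 1.150×10^6 mm⁴ = 1.150×10^-6 m⁴
Effective length L_e = K·L = 2 × 3.76 = 7.520 m
P_cr = π²EI / L_e² = π² × 114×10⁹ × 1.150×10^-6 / 7.520² = 2.288×10^4 N
Factor of safety n = P_cr / P = 22.875 / 16.3 = 1.40

n ≈ 1.40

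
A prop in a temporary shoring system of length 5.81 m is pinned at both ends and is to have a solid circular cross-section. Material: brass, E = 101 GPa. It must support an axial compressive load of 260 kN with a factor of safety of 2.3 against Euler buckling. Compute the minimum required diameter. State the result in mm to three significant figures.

Required P_cr = n·P = 2.3 × 260 = 598.0 kN
L_e = K·L = 1 × 5.81 = 5.810 m
Required I = P_cr·L_e²/(π²E) = 5.980×10^5 × 5.810² / (π² × 1.01×10^11) = 2.025×10^-5 m⁴
I_req = 2.025×10^7 mm⁴
Solid circle: I = πd⁴/64  ⇒  d = (64I/π)^(1/4) = (64×2.025×10^7/π)^(1/4) = 143 mm

d ≈ 143 mm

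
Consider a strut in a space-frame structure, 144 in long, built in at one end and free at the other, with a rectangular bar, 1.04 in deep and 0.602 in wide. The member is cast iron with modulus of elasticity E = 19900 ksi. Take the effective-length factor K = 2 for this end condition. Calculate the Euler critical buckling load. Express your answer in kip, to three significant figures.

P_cr ≈ 0.0448 kip

Buckling occurs about the weak axis: I_min = h·b³/12 with b = 0.602 in (the shorter side).
I_min = 1.04×0.602³/12 = 1.891×10^-2 in⁴
Effective length L_e = K·L = 2 × 144 = 288.0 in
P_cr = π²EI / L_e² = π² × 19900×10³ × 1.891×10^-2 / 288.0² = 44.77 lb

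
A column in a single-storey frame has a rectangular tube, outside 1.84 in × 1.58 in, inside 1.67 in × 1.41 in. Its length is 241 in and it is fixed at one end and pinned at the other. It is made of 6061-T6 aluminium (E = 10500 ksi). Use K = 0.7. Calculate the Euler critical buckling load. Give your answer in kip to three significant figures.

Weak-axis I_min = (h_o·b_o³ − h_i·b_i³)/12 with b_o = 1.58, b_i = 1.410 in (shorter outer/inner sides).
I_min = (1.84×1.58³ − 1.670×1.410³)/12 = 0.2147 in⁴
Effective length L_e = K·L = 0.7 × 241 = 168.7 in
P_cr = π²EI / L_e² = π² × 10500×10³ × 0.2147 / 168.7² = 781.7 lb

P_cr ≈ 0.782 kip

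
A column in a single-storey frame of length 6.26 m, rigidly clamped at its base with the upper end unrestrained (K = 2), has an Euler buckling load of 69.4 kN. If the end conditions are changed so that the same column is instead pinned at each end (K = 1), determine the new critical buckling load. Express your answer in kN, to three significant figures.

P_cr ≈ 278 kN

P_cr ∝ 1/K², so P_cr,new = P_cr,old × (K_old/K_new)² = 69.4 × (2/1)²
= 69.4 × 4.000 = 278 kN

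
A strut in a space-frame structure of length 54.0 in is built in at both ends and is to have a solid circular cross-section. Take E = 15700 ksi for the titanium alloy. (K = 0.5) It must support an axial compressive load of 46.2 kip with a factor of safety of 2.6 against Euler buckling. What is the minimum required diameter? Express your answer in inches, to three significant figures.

Required P_cr = n·P = 2.6 × 46.2 = 120.1 kip
L_e = K·L = 0.5 × 54.0 = 27.00 in
Required I = P_cr·L_e²/(π²E) = 1.201×10^5 × 27.00² / (π² × 1.57×10^7) = 0.5651 in⁴
Solid circle: I = πd⁴/64  ⇒  d = (64I/π)^(1/4) = (64×0.5651/π)^(1/4) = 1.84 in

d ≈ 1.84 in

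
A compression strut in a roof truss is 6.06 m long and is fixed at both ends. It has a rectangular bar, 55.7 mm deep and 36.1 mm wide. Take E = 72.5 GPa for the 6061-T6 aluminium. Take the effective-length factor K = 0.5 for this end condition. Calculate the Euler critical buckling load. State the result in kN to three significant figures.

Buckling occurs about the weak axis: I_min = h·b³/12 with b = 36.1 mm (the shorter side).
I_min = 55.7×36.1³/12 = 2.184×10^5 mm⁴
I = 2.184×10^5 mm⁴ = 2.184×10^-7 m⁴
Effective length L_e = K·L = 0.5 × 6.06 = 3.030 m
P_cr = π²EI / L_e² = π² × 72.5×10⁹ × 2.184×10^-7 / 3.030² = 1.702×10^4 N

P_cr ≈ 17.0 kN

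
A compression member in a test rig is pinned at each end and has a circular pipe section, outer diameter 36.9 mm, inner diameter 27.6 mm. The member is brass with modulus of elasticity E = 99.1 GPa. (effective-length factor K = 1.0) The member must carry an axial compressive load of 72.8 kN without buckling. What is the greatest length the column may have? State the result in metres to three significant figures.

L_max ≈ 0.917 m

d_o = 36.9 mm, d_i = 27.6 mm
I = π(d_o⁴ − d_i⁴)/64 = π(36.9⁴ − 27.60⁴)/64 = 6.252×10^4 mm⁴
I = 6.252×10^-8 m⁴
At the buckling limit P_cr = P = 7.280×10^4 N
From P_cr = π²EI/(K·L)²:  L = (1/K)·√(π²EI/P_cr) = (1/1)·√(π²×9.91×10^10×6.252×10^-8/7.280×10^4)
L = 0.917 m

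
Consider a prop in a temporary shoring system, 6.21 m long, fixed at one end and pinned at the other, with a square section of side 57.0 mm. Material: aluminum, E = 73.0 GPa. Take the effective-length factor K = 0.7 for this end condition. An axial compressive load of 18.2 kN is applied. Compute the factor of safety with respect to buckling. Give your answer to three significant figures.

I = a⁴/12 = 57.0⁴/12 = 8.797×10^5 mm⁴
I = 8.797×10^5 mm⁴ = 8.797×10^-7 m⁴
Effective length L_e = K·L = 0.7 × 6.21 = 4.347 m
P_cr = π²EI / L_e² = π² × 73.0×10⁹ × 8.797×10^-7 / 4.347² = 3.354×10^4 N
Factor of safety n = P_cr / P = 33.540 / 18.2 = 1.84

n ≈ 1.84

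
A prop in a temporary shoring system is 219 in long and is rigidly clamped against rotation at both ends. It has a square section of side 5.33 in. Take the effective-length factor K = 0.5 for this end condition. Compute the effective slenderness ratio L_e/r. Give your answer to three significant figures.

I = a⁴/12 = 5.33⁴/12 = 67.26 in⁴
A = 28.41 in²;  r_min = √(I/A) = √(67.26/28.41) = 1.539 in
L_e = K·L = 0.5 × 219 = 109.5 in
λ = L_e / r_min = 109.50 / 1.539 = 71.2

λ ≈ 71.2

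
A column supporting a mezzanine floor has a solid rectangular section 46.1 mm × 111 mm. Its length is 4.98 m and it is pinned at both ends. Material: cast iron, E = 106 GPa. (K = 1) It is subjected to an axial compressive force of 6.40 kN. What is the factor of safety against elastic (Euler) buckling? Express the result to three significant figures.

n ≈ 5.97

Buckling occurs about the weak axis: I_min = h·b³/12 with b = 46.1 mm (the shorter side).
I_min = 111×46.1³/12 = 9.062×10^5 mm⁴
I = 9.062×10^5 mm⁴ = 9.062×10^-7 m⁴
Effective length L_e = K·L = 1 × 4.98 = 4.980 m
P_cr = π²EI / L_e² = π² × 106×10⁹ × 9.062×10^-7 / 4.980² = 3.823×10^4 N
Factor of safety n = P_cr / P = 38.229 / 6.40 = 5.97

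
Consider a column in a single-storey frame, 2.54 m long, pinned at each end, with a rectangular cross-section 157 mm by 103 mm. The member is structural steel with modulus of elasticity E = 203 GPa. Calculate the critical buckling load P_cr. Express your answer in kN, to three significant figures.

P_cr ≈ 4440 kN

Buckling occurs about the weak axis: I_min = h·b³/12 with b = 103 mm (the shorter side).
I_min = 157×103³/12 = 1.430×10^7 mm⁴
I = 1.430×10^7 mm⁴ = 1.430×10^-5 m⁴
Effective length L_e = K·L = 1 × 2.54 = 2.540 m
P_cr = π²EI / L_e² = π² × 203×10⁹ × 1.430×10^-5 / 2.540² = 4.440×10^6 N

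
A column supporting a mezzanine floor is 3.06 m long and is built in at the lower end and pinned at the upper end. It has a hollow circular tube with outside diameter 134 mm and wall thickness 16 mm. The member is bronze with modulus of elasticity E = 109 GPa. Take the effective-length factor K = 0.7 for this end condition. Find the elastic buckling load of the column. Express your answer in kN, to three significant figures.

Inner diameter d_i = 134 − 2×16 = 102.0 mm
I = π(d_o⁴ − d_i⁴)/64 = π(134⁴ − 102.0⁴)/64 = 1.051×10^7 mm⁴
I = 1.051×10^7 mm⁴ = 1.051×10^-5 m⁴
Effective length L_e = K·L = 0.7 × 3.06 = 2.142 m
P_cr = π²EI / L_e² = π² × 109×10⁹ × 1.051×10^-5 / 2.142² = 2.465×10^6 N

P_cr ≈ 2470 kN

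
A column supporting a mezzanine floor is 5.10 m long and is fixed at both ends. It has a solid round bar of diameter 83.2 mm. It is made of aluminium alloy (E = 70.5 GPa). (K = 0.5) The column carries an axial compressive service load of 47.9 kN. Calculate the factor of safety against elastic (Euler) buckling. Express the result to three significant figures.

I = πd⁴/64 = π×83.2⁴/64 = 2.352×10^6 mm⁴
I = 2.352×10^6 mm⁴ = 2.352×10^-6 m⁴
Effective length L_e = K·L = 0.5 × 5.10 = 2.550 m
P_cr = π²EI / L_e² = π² × 70.5×10⁹ × 2.352×10^-6 / 2.550² = 2.517×10^5 N
Factor of safety n = P_cr / P = 251.69 / 47.9 = 5.25

n ≈ 5.25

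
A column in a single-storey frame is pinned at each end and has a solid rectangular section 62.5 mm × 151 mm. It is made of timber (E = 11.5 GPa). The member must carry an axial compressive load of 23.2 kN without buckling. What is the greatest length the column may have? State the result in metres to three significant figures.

Buckling occurs about the weak axis: I_min = h·b³/12 with b = 62.5 mm (the shorter side).
I_min = 151×62.5³/12 = 3.072×10^6 mm⁴
I = 3.072×10^-6 m⁴
At the buckling limit P_cr = P = 2.320×10^4 N
From P_cr = π²EI/(K·L)²:  L = (1/K)·√(π²EI/P_cr) = (1/1)·√(π²×1.15×10^10×3.072×10^-6/2.320×10^4)
L = 3.88 m

L_max ≈ 3.88 m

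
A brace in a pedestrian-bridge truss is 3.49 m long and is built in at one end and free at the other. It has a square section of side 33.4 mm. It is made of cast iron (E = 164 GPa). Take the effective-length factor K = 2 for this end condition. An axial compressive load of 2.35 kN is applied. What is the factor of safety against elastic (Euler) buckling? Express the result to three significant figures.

n ≈ 1.47

I = a⁴/12 = 33.4⁴/12 = 1.037×10^5 mm⁴
I = 1.037×10^5 mm⁴ = 1.037×10^-7 m⁴
Effective length L_e = K·L = 2 × 3.49 = 6.980 m
P_cr = π²EI / L_e² = π² × 164×10⁹ × 1.037×10^-7 / 6.980² = 3.445×10^3 N
Factor of safety n = P_cr / P = 3.4454 / 2.35 = 1.47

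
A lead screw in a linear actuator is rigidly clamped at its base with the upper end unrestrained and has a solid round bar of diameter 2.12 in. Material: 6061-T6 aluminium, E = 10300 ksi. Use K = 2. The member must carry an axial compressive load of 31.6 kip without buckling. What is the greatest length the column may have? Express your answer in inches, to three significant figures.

L_max ≈ 28.2 in

I = πd⁴/64 = π×2.12⁴/64 = 0.9915 in⁴
At the buckling limit P_cr = P = 3.160×10^4 lb
From P_cr = π²EI/(K·L)²:  L = (1/K)·√(π²EI/P_cr) = (1/2)·√(π²×1.03×10^7×0.9915/3.160×10^4)
L = 28.2 in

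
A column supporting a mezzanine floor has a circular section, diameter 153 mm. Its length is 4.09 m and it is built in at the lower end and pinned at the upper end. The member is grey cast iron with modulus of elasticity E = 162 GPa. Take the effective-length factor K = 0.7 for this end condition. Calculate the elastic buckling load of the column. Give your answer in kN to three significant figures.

P_cr ≈ 5250 kN

I = πd⁴/64 = π×153⁴/64 = 2.690×10^7 mm⁴
I = 2.690×10^7 mm⁴ = 2.690×10^-5 m⁴
Effective length L_e = K·L = 0.7 × 4.09 = 2.863 m
P_cr = π²EI / L_e² = π² × 162×10⁹ × 2.690×10^-5 / 2.863² = 5.247×10^6 N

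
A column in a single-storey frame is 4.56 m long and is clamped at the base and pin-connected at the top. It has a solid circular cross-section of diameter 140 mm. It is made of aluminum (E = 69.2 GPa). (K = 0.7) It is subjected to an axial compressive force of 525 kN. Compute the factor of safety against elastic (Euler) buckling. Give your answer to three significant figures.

I = πd⁴/64 = π×140⁴/64 = 1.886×10^7 mm⁴
I = 1.886×10^7 mm⁴ = 1.886×10^-5 m⁴
Effective length L_e = K·L = 0.7 × 4.56 = 3.192 m
P_cr = π²EI / L_e² = π² × 69.2×10⁹ × 1.886×10^-5 / 3.192² = 1.264×10^6 N
Factor of safety n = P_cr / P = 1264.0 / 525 = 2.41

n ≈ 2.41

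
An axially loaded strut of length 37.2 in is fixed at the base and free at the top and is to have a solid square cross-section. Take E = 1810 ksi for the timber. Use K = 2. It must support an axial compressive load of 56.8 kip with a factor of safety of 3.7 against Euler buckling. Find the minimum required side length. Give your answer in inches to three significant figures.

Required P_cr = n·P = 3.7 × 56.8 = 210.2 kip
L_e = K·L = 2 × 37.2 = 74.40 in
Required I = P_cr·L_e²/(π²E) = 2.102×10^5 × 74.40² / (π² × 1.81×10^6) = 65.12 in⁴
Solid square: I = a⁴/12  ⇒  a = (12I)^(1/4) = (12×65.12)^(1/4) = 5.29 in

a ≈ 5.29 in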